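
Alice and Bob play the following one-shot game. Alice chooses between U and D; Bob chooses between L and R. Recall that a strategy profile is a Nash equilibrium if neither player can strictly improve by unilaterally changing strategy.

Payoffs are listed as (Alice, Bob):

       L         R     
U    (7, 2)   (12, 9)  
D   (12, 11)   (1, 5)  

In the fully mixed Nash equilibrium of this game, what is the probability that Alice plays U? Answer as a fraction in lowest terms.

6/13

Let p be the probability that Alice plays U. In a completely mixed equilibrium, Bob must be indifferent between L and R.
Bob's expected payoff from L is 2p + 11(1−p); from R it is 9p + 5(1−p).
Setting these equal: −9p + 11 = 4p + 5, so p = 6/13.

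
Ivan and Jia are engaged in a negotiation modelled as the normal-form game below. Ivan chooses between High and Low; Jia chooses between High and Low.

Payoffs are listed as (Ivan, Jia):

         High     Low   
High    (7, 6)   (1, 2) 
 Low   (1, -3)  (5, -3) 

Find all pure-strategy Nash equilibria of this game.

(High, High) and (Low, Low)

(High, High): Ivan gets 7 ≥ 1 from Low, and Jia gets 6 ≥ 2 from Low — Nash equilibrium.
(High, Low): Ivan prefers Low (5 > 1); Jia prefers High (6 > 2) — not an equilibrium.
(Low, High): Ivan prefers High (7 > 1) — not an equilibrium.
(Low, Low): Ivan gets 5 ≥ 1 from High, and Jia gets -3 ≥ -3 from High — Nash equilibrium.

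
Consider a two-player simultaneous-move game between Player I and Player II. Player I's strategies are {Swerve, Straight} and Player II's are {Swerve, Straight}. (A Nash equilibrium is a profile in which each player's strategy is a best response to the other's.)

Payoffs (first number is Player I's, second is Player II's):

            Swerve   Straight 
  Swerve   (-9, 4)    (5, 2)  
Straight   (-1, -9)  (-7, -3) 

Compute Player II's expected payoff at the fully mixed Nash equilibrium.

First find p, the probability Player I plays Swerve, from Player II's indifference between Swerve and Straight: 4p − 9(1−p) = 2p − 3(1−p), giving p = 3/4.
Since Player II is indifferent in equilibrium, Player II's expected payoff equals the payoff from either column against (3/4, 1/4). Using Swerve: 4(3/4) − 9(1/4) = 3/4.

3/4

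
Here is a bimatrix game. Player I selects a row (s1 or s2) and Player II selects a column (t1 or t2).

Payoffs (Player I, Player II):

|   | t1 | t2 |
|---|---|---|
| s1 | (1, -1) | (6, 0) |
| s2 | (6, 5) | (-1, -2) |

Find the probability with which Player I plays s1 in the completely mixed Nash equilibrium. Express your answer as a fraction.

Let x be the probability that Player I plays s1. In a completely mixed equilibrium, Player II must be indifferent between t1 and t2.
Player II's expected payoff from t1 is −x + 5(1−x); from t2 it is −2(1−x).
Setting these equal: −6x + 5 = 2x − 2, so x = 7/8.

7/8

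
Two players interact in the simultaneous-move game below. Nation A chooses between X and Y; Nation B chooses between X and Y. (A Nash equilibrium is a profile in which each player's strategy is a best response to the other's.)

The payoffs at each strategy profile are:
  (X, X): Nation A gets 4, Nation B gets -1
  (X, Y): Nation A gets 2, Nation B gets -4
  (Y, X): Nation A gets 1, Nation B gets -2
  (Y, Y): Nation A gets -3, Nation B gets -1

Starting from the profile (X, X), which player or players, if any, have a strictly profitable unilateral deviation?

Nation A at (X, X) earns 4; deviating to Y yields 1 — not better.
Nation B earns -1; deviating to Y yields -4 — not better.
Neither player can strictly improve; the profile is a Nash equilibrium.

Neither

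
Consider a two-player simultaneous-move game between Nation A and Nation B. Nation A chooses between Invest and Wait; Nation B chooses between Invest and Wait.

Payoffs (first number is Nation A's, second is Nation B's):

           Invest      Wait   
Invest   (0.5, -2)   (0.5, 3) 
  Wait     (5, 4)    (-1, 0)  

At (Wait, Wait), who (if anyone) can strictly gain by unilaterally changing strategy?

Both

Nation A at (Wait, Wait) earns -1; deviating to Invest yields 0.5 — a strict improvement.
Nation B earns 0; deviating to Invest yields 4 — a strict improvement.
Both Nation A and Nation B have strictly profitable deviations.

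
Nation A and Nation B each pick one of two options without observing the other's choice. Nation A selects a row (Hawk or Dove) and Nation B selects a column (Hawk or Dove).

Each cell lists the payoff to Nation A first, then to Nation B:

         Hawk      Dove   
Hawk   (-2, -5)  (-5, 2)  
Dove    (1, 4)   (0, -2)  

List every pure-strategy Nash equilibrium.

(Hawk, Hawk): Nation A prefers Dove (1 > -2); Nation B prefers Dove (2 > -5) — not an equilibrium.
(Hawk, Dove): Nation A prefers Dove (0 > -5) — not an equilibrium.
(Dove, Hawk): Nation A gets 1 ≥ -2 from Hawk, and Nation B gets 4 ≥ -2 from Dove — Nash equilibrium.
(Dove, Dove): Nation B prefers Hawk (4 > -2) — not an equilibrium.

(Dove, Hawk)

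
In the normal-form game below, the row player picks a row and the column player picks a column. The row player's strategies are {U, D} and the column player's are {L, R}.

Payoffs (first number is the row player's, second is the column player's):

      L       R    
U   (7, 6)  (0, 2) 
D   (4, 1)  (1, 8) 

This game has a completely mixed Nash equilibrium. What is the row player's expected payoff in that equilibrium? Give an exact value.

7/4

First find y, the probability the column player plays L, from the row player's indifference between U and D: 7y = 4y + (1−y), giving y = 1/4.
Since the row player is indifferent in equilibrium, the row player's expected payoff equals the payoff from either row against (1/4, 3/4). Using U: 7(1/4) = 7/4.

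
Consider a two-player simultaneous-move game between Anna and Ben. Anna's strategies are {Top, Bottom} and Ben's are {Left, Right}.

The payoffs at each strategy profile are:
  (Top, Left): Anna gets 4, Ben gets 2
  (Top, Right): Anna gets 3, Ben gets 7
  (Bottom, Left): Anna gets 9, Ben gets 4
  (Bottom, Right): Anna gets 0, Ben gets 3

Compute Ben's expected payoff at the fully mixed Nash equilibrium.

First find p, the probability Anna plays Top, from Ben's indifference between Left and Right: 2p + 4(1−p) = 7p + 3(1−p), giving p = 1/6.
Since Ben is indifferent in equilibrium, Ben's expected payoff equals the payoff from either column against (1/6, 5/6). Using Left: 2(1/6) + 4(5/6) = 11/3.

11/3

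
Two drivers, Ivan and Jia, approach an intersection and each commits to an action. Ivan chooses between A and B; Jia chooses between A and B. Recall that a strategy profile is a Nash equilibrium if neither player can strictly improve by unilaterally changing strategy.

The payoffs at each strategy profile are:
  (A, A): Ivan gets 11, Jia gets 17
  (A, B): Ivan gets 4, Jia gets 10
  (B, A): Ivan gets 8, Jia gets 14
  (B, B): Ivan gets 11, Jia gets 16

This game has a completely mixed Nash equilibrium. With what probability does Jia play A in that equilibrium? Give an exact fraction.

Let q be the probability that Jia plays A. In a completely mixed equilibrium, Ivan must be indifferent between A and B.
Ivan's expected payoff from A is 11q + 4(1−q); from B it is 8q + 11(1−q).
Setting these equal: 7q + 4 = −3q + 11, so q = 7/10.

7/10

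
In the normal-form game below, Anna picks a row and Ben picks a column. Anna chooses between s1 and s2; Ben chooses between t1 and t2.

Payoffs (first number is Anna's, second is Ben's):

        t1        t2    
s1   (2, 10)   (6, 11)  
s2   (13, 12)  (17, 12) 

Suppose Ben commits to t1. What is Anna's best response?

Against t1, Anna earns 2 from s1 and 13 from s2.
So s2 is the best response.

s2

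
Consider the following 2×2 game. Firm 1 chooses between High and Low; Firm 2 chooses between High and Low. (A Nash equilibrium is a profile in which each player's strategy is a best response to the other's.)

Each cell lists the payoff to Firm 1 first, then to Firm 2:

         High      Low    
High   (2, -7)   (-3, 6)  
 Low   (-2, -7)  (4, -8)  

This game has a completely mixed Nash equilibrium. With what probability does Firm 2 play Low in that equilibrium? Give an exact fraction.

Let y be the probability that Firm 2 plays High. In a completely mixed equilibrium, Firm 1 must be indifferent between High and Low.
Firm 1's expected payoff from High is 2y − 3(1−y); from Low it is −2y + 4(1−y).
Setting these equal: 5y − 3 = −6y + 4, so y = 7/11.
Therefore Firm 2 plays Low with probability 1 − 7/11 = 4/11.

4/11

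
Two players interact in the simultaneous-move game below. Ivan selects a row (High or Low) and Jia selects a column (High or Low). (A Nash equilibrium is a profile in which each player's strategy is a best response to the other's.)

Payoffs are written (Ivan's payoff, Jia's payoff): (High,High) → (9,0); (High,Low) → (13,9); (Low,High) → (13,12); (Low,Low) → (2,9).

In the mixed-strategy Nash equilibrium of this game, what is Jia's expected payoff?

9

First find p, the probability Ivan plays High, from Jia's indifference between High and Low: 12(1−p) = 9p + 9(1−p), giving p = 1/4.
Since Jia is indifferent in equilibrium, Jia's expected payoff equals the payoff from either column against (1/4, 3/4). Using High: 12(3/4) = 9.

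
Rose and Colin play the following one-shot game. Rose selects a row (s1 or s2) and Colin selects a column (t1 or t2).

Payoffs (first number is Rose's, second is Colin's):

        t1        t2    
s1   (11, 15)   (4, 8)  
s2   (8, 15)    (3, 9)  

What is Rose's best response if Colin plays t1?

Against t1, Rose earns 11 from s1 and 8 from s2.
So s1 is the best response.

s1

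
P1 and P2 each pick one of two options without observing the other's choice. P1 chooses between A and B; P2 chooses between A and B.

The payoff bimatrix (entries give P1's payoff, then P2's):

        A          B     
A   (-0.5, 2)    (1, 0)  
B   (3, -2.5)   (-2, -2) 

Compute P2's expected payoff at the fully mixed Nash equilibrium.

-8/5

First find p, the probability P1 plays A, from P2's indifference between A and B: 2p − 2.5(1−p) = −2(1−p), giving p = 1/5.
Since P2 is indifferent in equilibrium, P2's expected payoff equals the payoff from either column against (1/5, 4/5). Using A: 2(1/5) − 2.5(4/5) = -8/5.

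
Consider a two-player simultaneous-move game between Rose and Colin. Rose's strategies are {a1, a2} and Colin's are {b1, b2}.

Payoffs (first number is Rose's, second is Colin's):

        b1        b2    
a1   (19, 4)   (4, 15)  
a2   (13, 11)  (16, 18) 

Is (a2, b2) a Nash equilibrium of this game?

Yes

At (a2, b2), Rose earns 16; switching to a1 would give 4, so Rose has no profitable deviation.
Colin earns 18; switching to b1 would give 11, so Colin has no profitable deviation.
Neither player can gain by a unilateral deviation, so this profile is a Nash equilibrium.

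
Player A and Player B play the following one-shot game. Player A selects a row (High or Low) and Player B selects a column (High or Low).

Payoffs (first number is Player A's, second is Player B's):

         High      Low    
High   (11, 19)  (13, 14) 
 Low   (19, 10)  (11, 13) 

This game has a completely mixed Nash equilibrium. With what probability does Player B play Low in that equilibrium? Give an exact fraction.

Let y be the probability that Player B plays High. In a completely mixed equilibrium, Player A must be indifferent between High and Low.
Player A's expected payoff from High is 11y + 13(1−y); from Low it is 19y + 11(1−y).
Setting these equal: −2y + 13 = 8y + 11, so y = 1/5.
Therefore Player B plays Low with probability 1 − 1/5 = 4/5.

4/5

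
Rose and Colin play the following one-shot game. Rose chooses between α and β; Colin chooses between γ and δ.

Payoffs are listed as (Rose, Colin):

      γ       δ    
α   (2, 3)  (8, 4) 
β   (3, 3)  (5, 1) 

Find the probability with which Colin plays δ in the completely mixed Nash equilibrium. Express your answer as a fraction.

Let q be the probability that Colin plays γ. In a completely mixed equilibrium, Rose must be indifferent between α and β.
Rose's expected payoff from α is 2q + 8(1−q); from β it is 3q + 5(1−q).
Setting these equal: −6q + 8 = −2q + 5, so q = 3/4.
Therefore Colin plays δ with probability 1 − 3/4 = 1/4.

1/4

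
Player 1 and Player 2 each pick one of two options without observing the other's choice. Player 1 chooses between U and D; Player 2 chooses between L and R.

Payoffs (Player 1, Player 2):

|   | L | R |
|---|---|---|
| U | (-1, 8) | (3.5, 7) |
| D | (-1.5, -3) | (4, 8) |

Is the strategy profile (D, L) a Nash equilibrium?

No

At (D, L), Player 1 earns -1.5; switching to U would give -1, so Player 1 would deviate.
Player 2 earns -3; switching to R would give 8, so Player 2 would deviate.
Since at least one player can profitably deviate, this is not a Nash equilibrium.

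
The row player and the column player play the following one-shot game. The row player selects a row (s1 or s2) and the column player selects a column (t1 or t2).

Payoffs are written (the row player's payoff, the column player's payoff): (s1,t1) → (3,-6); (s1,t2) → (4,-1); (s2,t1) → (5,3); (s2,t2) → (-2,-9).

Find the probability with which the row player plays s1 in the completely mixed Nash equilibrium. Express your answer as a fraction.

12/17

Let r be the probability that the row player plays s1. In a completely mixed equilibrium, the column player must be indifferent between t1 and t2.
The column player's expected payoff from t1 is −6r + 3(1−r); from t2 it is −r − 9(1−r).
Setting these equal: −9r + 3 = 8r − 9, so r = 12/17.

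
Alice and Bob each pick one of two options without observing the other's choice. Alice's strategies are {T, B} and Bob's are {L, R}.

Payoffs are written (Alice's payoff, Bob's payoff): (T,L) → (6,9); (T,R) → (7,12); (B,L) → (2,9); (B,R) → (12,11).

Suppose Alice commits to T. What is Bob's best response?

R

Against T, Bob earns 9 from L and 12 from R.
So R is the best response.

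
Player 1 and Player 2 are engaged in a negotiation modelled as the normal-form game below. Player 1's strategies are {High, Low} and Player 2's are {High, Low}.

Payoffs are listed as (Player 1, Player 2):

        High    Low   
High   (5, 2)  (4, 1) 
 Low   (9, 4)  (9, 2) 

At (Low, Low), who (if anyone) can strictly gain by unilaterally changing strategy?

Player 1 at (Low, Low) earns 9; deviating to High yields 4 — not better.
Player 2 earns 2; deviating to High yields 4 — a strict improvement.
Only Player 2 has a strictly profitable deviation.

Player 2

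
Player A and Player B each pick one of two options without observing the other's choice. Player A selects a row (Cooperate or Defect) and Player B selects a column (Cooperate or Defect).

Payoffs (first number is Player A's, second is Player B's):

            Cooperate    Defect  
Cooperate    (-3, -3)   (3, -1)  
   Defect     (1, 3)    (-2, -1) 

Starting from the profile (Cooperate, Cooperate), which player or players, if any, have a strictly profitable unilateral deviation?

Both

Player A at (Cooperate, Cooperate) earns -3; deviating to Defect yields 1 — a strict improvement.
Player B earns -3; deviating to Defect yields -1 — a strict improvement.
Both Player A and Player B have strictly profitable deviations.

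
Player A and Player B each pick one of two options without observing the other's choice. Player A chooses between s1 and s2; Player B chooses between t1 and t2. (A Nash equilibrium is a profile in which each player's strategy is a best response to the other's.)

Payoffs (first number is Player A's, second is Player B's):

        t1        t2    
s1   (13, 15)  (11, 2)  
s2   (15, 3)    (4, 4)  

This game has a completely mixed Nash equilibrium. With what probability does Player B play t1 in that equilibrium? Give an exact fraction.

7/9

Let q be the probability that Player B plays t1. In a completely mixed equilibrium, Player A must be indifferent between s1 and s2.
Player A's expected payoff from s1 is 13q + 11(1−q); from s2 it is 15q + 4(1−q).
Setting these equal: 2q + 11 = 11q + 4, so q = 7/9.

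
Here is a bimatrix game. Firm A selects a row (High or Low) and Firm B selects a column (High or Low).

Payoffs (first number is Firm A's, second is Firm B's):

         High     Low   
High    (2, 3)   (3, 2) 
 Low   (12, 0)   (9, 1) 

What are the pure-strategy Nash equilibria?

(Low, Low)

(High, High): Firm A prefers Low (12 > 2) — not an equilibrium.
(High, Low): Firm A prefers Low (9 > 3); Firm B prefers High (3 > 2) — not an equilibrium.
(Low, High): Firm B prefers Low (1 > 0) — not an equilibrium.
(Low, Low): Firm A gets 9 ≥ 3 from High, and Firm B gets 1 ≥ 0 from High — Nash equilibrium.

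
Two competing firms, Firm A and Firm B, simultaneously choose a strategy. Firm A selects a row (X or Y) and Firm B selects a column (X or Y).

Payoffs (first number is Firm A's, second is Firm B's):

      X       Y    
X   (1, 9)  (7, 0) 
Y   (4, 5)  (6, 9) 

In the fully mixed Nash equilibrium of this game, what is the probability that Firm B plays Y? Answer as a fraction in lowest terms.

Let q be the probability that Firm B plays X. In a completely mixed equilibrium, Firm A must be indifferent between X and Y.
Firm A's expected payoff from X is q + 7(1−q); from Y it is 4q + 6(1−q).
Setting these equal: −6q + 7 = −2q + 6, so q = 1/4.
Therefore Firm B plays Y with probability 1 − 1/4 = 3/4.

3/4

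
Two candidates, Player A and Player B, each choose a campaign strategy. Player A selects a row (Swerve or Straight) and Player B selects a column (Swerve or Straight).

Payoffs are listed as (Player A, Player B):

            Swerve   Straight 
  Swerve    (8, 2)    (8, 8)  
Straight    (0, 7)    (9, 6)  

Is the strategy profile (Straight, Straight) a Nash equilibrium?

At (Straight, Straight), Player A earns 9; switching to Swerve would give 8, so Player A has no profitable deviation.
Player B earns 6; switching to Swerve would give 7, so Player B would deviate.
Since at least one player can profitably deviate, this is not a Nash equilibrium.

No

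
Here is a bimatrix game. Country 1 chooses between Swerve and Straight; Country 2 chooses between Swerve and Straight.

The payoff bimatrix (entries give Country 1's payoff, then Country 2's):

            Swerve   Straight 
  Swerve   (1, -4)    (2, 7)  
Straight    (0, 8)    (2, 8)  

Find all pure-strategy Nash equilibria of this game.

(Swerve, Straight) and (Straight, Straight)

(Swerve, Swerve): Country 2 prefers Straight (7 > -4) — not an equilibrium.
(Swerve, Straight): Country 1 gets 2 ≥ 2 from Straight, and Country 2 gets 7 ≥ -4 from Swerve — Nash equilibrium.
(Straight, Swerve): Country 1 prefers Swerve (1 > 0) — not an equilibrium.
(Straight, Straight): Country 1 gets 2 ≥ 2 from Swerve, and Country 2 gets 8 ≥ 8 from Swerve — Nash equilibrium.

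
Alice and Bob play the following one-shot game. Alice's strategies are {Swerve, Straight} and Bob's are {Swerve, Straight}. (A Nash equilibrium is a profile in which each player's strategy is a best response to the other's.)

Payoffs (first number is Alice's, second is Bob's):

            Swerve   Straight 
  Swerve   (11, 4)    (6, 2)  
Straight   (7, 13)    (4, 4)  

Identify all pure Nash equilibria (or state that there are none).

(Swerve, Swerve): Alice gets 11 ≥ 7 from Straight, and Bob gets 4 ≥ 2 from Straight — Nash equilibrium.
(Swerve, Straight): Bob prefers Swerve (4 > 2) — not an equilibrium.
(Straight, Swerve): Alice prefers Swerve (11 > 7) — not an equilibrium.
(Straight, Straight): Alice prefers Swerve (6 > 4); Bob prefers Swerve (13 > 4) — not an equilibrium.

(Swerve, Swerve)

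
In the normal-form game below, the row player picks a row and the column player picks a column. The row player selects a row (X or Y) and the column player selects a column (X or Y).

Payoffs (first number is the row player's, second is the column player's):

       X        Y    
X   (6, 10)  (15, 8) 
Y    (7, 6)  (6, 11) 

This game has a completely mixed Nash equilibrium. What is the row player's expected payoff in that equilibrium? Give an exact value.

69/10

First find q, the probability the column player plays X, from the row player's indifference between X and Y: 6q + 15(1−q) = 7q + 6(1−q), giving q = 9/10.
Since the row player is indifferent in equilibrium, the row player's expected payoff equals the payoff from either row against (9/10, 1/10). Using X: 6(9/10) + 15(1/10) = 69/10.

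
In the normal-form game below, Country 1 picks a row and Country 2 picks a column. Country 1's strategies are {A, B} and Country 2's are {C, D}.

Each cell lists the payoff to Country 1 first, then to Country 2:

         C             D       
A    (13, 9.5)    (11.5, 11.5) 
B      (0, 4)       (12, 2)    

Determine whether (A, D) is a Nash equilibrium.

No

At (A, D), Country 1 earns 11.5; switching to B would give 12, so Country 1 would deviate.
Country 2 earns 11.5; switching to C would give 9.5, so Country 2 has no profitable deviation.
Since at least one player can profitably deviate, this is not a Nash equilibrium.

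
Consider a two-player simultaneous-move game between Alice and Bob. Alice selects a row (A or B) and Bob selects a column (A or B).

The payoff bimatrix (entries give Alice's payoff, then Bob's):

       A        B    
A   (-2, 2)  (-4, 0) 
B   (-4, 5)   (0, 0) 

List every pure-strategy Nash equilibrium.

(A, A)

(A, A): Alice gets -2 ≥ -4 from B, and Bob gets 2 ≥ 0 from B — Nash equilibrium.
(A, B): Alice prefers B (0 > -4); Bob prefers A (2 > 0) — not an equilibrium.
(B, A): Alice prefers A (-2 > -4) — not an equilibrium.
(B, B): Bob prefers A (5 > 0) — not an equilibrium.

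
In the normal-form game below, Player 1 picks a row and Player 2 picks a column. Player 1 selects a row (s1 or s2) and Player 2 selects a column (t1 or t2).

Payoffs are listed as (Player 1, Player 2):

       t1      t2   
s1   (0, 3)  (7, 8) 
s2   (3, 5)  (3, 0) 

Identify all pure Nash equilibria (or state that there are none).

(s1, t1): Player 1 prefers s2 (3 > 0); Player 2 prefers t2 (8 > 3) — not an equilibrium.
(s1, t2): Player 1 gets 7 ≥ 3 from s2, and Player 2 gets 8 ≥ 3 from t1 — Nash equilibrium.
(s2, t1): Player 1 gets 3 ≥ 0 from s1, and Player 2 gets 5 ≥ 0 from t2 — Nash equilibrium.
(s2, t2): Player 1 prefers s1 (7 > 3); Player 2 prefers t1 (5 > 0) — not an equilibrium.

(s1, t2) and (s2, t1)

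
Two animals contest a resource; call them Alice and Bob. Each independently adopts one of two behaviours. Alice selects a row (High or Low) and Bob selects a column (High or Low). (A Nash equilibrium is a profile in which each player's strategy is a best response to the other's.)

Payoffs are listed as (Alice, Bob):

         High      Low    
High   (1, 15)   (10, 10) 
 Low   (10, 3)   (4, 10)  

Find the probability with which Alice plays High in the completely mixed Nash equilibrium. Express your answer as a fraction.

7/12

Let p be the probability that Alice plays High. In a completely mixed equilibrium, Bob must be indifferent between High and Low.
Bob's expected payoff from High is 15p + 3(1−p); from Low it is 10p + 10(1−p).
Setting these equal: 12p + 3 = 10, so p = 7/12.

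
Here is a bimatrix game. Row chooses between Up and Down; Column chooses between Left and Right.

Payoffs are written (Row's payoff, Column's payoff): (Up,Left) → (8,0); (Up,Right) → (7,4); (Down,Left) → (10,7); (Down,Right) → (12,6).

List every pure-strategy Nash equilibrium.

(Up, Left): Row prefers Down (10 > 8); Column prefers Right (4 > 0) — not an equilibrium.
(Up, Right): Row prefers Down (12 > 7) — not an equilibrium.
(Down, Left): Row gets 10 ≥ 8 from Up, and Column gets 7 ≥ 6 from Right — Nash equilibrium.
(Down, Right): Column prefers Left (7 > 6) — not an equilibrium.

(Down, Left)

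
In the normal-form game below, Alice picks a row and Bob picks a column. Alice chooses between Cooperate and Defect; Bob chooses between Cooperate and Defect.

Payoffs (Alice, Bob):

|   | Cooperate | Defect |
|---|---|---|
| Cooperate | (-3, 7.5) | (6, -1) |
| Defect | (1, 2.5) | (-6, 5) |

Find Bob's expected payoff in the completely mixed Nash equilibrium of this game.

40/11

First find p, the probability Alice plays Cooperate, from Bob's indifference between Cooperate and Defect: 7.5p + 2.5(1−p) = −p + 5(1−p), giving p = 5/22.
Since Bob is indifferent in equilibrium, Bob's expected payoff equals the payoff from either column against (5/22, 17/22). Using Cooperate: 7.5(5/22) + 2.5(17/22) = 40/11.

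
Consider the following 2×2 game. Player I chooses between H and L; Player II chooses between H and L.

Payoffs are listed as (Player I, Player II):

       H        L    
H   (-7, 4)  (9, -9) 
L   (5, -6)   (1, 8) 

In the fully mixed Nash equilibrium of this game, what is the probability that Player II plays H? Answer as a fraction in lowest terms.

2/5

Let q be the probability that Player II plays H. In a completely mixed equilibrium, Player I must be indifferent between H and L.
Player I's expected payoff from H is −7q + 9(1−q); from L it is 5q + (1−q).
Setting these equal: −16q + 9 = 4q + 1, so q = 2/5.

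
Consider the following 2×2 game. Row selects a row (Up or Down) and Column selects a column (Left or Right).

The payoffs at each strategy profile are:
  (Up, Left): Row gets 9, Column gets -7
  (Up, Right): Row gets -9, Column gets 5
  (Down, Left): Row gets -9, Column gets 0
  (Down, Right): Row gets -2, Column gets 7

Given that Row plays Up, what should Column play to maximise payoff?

Right

Against Up, Column earns -7 from Left and 5 from Right.
So Right is the best response.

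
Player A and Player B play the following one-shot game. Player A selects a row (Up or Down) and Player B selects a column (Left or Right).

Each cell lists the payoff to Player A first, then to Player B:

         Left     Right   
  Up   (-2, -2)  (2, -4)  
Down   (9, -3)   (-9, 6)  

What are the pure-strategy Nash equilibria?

(Up, Left): Player A prefers Down (9 > -2) — not an equilibrium.
(Up, Right): Player B prefers Left (-2 > -4) — not an equilibrium.
(Down, Left): Player B prefers Right (6 > -3) — not an equilibrium.
(Down, Right): Player A prefers Up (2 > -9) — not an equilibrium.

none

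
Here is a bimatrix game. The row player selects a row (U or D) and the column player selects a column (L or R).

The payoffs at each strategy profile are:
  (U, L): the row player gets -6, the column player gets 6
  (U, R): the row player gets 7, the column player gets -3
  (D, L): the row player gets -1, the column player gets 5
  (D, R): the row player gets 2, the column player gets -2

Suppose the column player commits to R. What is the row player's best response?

U

Against R, the row player earns 7 from U and 2 from D.
So U is the best response.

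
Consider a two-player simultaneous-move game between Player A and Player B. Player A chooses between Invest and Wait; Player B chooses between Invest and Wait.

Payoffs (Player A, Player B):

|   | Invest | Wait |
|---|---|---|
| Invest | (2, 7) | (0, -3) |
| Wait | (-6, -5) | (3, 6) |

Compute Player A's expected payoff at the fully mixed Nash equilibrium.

6/11

First find y, the probability Player B plays Invest, from Player A's indifference between Invest and Wait: 2y = −6y + 3(1−y), giving y = 3/11.
Since Player A is indifferent in equilibrium, Player A's expected payoff equals the payoff from either row against (3/11, 8/11). Using Invest: 2(3/11) = 6/11.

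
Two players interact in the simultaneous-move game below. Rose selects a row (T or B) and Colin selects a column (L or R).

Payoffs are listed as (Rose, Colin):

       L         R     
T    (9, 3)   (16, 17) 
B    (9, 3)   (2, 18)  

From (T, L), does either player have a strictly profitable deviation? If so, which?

Colin

Rose at (T, L) earns 9; deviating to B yields 9 — not better.
Colin earns 3; deviating to R yields 17 — a strict improvement.
Only Colin has a strictly profitable deviation.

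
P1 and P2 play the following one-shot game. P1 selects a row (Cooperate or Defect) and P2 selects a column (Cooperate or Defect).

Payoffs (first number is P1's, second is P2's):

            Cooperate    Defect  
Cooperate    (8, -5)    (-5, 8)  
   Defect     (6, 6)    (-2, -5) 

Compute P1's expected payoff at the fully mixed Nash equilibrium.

First find y, the probability P2 plays Cooperate, from P1's indifference between Cooperate and Defect: 8y − 5(1−y) = 6y − 2(1−y), giving y = 3/5.
Since P1 is indifferent in equilibrium, P1's expected payoff equals the payoff from either row against (3/5, 2/5). Using Cooperate: 8(3/5) − 5(2/5) = 14/5.

14/5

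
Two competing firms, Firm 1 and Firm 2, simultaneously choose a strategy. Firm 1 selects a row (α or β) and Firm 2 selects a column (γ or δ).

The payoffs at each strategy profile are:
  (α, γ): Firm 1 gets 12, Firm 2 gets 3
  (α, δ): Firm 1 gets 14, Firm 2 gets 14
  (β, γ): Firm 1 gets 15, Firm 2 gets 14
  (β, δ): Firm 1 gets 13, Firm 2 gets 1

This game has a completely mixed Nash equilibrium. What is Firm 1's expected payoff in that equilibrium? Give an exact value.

27/2

First find q, the probability Firm 2 plays γ, from Firm 1's indifference between α and β: 12q + 14(1−q) = 15q + 13(1−q), giving q = 1/4.
Since Firm 1 is indifferent in equilibrium, Firm 1's expected payoff equals the payoff from either row against (1/4, 3/4). Using α: 12(1/4) + 14(3/4) = 27/2.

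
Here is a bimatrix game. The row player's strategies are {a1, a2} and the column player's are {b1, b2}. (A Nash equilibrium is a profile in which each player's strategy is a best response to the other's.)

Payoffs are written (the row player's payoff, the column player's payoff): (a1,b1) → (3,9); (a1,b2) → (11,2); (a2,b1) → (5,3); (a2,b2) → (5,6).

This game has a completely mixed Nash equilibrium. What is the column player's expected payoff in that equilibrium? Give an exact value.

24/5

First find p, the probability the row player plays a1, from the column player's indifference between b1 and b2: 9p + 3(1−p) = 2p + 6(1−p), giving p = 3/10.
Since the column player is indifferent in equilibrium, the column player's expected payoff equals the payoff from either column against (3/10, 7/10). Using b1: 9(3/10) + 3(7/10) = 24/5.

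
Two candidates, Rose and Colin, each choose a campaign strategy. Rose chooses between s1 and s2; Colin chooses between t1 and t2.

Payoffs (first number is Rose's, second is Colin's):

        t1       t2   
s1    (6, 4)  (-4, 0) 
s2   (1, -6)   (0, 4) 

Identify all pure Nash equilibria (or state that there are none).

(s1, t1): Rose gets 6 ≥ 1 from s2, and Colin gets 4 ≥ 0 from t2 — Nash equilibrium.
(s1, t2): Rose prefers s2 (0 > -4); Colin prefers t1 (4 > 0) — not an equilibrium.
(s2, t1): Rose prefers s1 (6 > 1); Colin prefers t2 (4 > -6) — not an equilibrium.
(s2, t2): Rose gets 0 ≥ -4 from s1, and Colin gets 4 ≥ -6 from t1 — Nash equilibrium.

(s1, t1) and (s2, t2)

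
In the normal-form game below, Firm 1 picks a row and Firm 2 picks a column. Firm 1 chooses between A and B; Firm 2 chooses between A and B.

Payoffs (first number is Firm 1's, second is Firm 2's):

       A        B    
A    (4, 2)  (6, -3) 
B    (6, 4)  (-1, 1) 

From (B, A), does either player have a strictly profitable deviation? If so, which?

Neither

Firm 1 at (B, A) earns 6; deviating to A yields 4 — not better.
Firm 2 earns 4; deviating to B yields 1 — not better.
Neither player can strictly improve; the profile is a Nash equilibrium.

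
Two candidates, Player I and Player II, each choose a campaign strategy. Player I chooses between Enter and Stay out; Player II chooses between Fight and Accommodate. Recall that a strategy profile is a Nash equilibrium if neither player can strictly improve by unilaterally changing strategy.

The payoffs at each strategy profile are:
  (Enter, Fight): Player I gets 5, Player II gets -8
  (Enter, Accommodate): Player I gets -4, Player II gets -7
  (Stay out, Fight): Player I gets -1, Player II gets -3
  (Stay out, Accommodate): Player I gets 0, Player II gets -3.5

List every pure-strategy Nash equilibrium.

none

(Enter, Fight): Player II prefers Accommodate (-7 > -8) — not an equilibrium.
(Enter, Accommodate): Player I prefers Stay out (0 > -4) — not an equilibrium.
(Stay out, Fight): Player I prefers Enter (5 > -1) — not an equilibrium.
(Stay out, Accommodate): Player II prefers Fight (-3 > -3.5) — not an equilibrium.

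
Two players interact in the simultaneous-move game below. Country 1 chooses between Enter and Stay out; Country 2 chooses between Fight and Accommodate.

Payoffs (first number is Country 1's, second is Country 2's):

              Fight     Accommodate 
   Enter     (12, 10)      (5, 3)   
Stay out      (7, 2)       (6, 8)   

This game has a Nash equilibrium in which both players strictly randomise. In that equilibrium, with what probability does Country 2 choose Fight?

1/6

Let q be the probability that Country 2 plays Fight. In a completely mixed equilibrium, Country 1 must be indifferent between Enter and Stay out.
Country 1's expected payoff from Enter is 12q + 5(1−q); from Stay out it is 7q + 6(1−q).
Setting these equal: 7q + 5 = q + 6, so q = 1/6.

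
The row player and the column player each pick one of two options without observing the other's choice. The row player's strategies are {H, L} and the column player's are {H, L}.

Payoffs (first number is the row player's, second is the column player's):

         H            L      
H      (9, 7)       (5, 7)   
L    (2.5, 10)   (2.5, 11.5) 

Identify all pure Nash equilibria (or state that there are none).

(H, H): the row player gets 9 ≥ 2.5 from L, and the column player gets 7 ≥ 7 from L — Nash equilibrium.
(H, L): the row player gets 5 ≥ 2.5 from L, and the column player gets 7 ≥ 7 from H — Nash equilibrium.
(L, H): the row player prefers H (9 > 2.5); the column player prefers L (11.5 > 10) — not an equilibrium.
(L, L): the row player prefers H (5 > 2.5) — not an equilibrium.

(H, H) and (H, L)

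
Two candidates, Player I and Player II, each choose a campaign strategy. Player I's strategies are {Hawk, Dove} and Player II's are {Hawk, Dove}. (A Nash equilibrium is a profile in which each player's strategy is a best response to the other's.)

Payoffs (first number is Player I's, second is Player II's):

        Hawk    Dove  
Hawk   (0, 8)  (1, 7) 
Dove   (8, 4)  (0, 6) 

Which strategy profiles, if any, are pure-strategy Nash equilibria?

(Hawk, Hawk): Player I prefers Dove (8 > 0) — not an equilibrium.
(Hawk, Dove): Player II prefers Hawk (8 > 7) — not an equilibrium.
(Dove, Hawk): Player II prefers Dove (6 > 4) — not an equilibrium.
(Dove, Dove): Player I prefers Hawk (1 > 0) — not an equilibrium.

none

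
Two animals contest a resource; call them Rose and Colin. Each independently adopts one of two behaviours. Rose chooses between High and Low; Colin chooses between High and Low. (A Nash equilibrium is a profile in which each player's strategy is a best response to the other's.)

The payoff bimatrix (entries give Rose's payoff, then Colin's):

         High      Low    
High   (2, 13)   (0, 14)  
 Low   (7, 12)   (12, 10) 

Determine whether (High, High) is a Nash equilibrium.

At (High, High), Rose earns 2; switching to Low would give 7, so Rose would deviate.
Colin earns 13; switching to Low would give 14, so Colin would deviate.
Since at least one player can profitably deviate, this is not a Nash equilibrium.

No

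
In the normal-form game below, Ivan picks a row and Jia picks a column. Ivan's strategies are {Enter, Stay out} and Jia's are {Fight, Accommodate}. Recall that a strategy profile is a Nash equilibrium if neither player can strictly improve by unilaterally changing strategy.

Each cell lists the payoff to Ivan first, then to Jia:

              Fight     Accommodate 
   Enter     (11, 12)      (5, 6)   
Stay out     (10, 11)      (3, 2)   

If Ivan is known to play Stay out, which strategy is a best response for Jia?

Fight

Against Stay out, Jia earns 11 from Fight and 2 from Accommodate.
So Fight is the best response.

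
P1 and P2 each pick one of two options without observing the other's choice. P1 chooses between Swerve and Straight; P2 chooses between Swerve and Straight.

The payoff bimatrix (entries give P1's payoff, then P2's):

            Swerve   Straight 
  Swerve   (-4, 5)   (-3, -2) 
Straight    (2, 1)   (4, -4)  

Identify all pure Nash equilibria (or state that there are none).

(Swerve, Swerve): P1 prefers Straight (2 > -4) — not an equilibrium.
(Swerve, Straight): P1 prefers Straight (4 > -3); P2 prefers Swerve (5 > -2) — not an equilibrium.
(Straight, Swerve): P1 gets 2 ≥ -4 from Swerve, and P2 gets 1 ≥ -4 from Straight — Nash equilibrium.
(Straight, Straight): P2 prefers Swerve (1 > -4) — not an equilibrium.

(Straight, Swerve)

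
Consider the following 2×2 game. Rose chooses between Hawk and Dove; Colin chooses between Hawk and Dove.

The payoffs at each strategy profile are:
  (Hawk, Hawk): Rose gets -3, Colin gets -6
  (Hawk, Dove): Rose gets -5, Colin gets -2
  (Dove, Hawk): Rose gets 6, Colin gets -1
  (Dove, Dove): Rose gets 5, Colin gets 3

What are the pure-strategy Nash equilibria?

(Dove, Dove)

(Hawk, Hawk): Rose prefers Dove (6 > -3); Colin prefers Dove (-2 > -6) — not an equilibrium.
(Hawk, Dove): Rose prefers Dove (5 > -5) — not an equilibrium.
(Dove, Hawk): Colin prefers Dove (3 > -1) — not an equilibrium.
(Dove, Dove): Rose gets 5 ≥ -5 from Hawk, and Colin gets 3 ≥ -1 from Hawk — Nash equilibrium.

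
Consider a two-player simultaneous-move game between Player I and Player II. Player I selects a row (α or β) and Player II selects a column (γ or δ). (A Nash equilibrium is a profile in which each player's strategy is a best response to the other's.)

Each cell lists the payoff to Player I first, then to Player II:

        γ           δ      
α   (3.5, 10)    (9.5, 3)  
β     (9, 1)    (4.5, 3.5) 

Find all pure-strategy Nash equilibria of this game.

(α, γ): Player I prefers β (9 > 3.5) — not an equilibrium.
(α, δ): Player II prefers γ (10 > 3) — not an equilibrium.
(β, γ): Player II prefers δ (3.5 > 1) — not an equilibrium.
(β, δ): Player I prefers α (9.5 > 4.5) — not an equilibrium.

none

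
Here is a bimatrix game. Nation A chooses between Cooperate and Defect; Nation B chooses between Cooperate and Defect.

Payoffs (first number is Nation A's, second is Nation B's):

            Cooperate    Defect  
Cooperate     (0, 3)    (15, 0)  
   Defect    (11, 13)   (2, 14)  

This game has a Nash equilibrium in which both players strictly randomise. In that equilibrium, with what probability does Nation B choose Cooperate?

13/24

Let c be the probability that Nation B plays Cooperate. In a completely mixed equilibrium, Nation A must be indifferent between Cooperate and Defect.
Nation A's expected payoff from Cooperate is 15(1−c); from Defect it is 11c + 2(1−c).
Setting these equal: −15c + 15 = 9c + 2, so c = 13/24.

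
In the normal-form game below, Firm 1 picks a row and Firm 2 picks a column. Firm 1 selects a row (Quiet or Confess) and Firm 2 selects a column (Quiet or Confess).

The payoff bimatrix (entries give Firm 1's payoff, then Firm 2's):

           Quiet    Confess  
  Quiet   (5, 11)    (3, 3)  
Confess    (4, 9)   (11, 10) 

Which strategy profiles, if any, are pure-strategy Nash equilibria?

(Quiet, Quiet) and (Confess, Confess)

(Quiet, Quiet): Firm 1 gets 5 ≥ 4 from Confess, and Firm 2 gets 11 ≥ 3 from Confess — Nash equilibrium.
(Quiet, Confess): Firm 1 prefers Confess (11 > 3); Firm 2 prefers Quiet (11 > 3) — not an equilibrium.
(Confess, Quiet): Firm 1 prefers Quiet (5 > 4); Firm 2 prefers Confess (10 > 9) — not an equilibrium.
(Confess, Confess): Firm 1 gets 11 ≥ 3 from Quiet, and Firm 2 gets 10 ≥ 9 from Quiet — Nash equilibrium.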